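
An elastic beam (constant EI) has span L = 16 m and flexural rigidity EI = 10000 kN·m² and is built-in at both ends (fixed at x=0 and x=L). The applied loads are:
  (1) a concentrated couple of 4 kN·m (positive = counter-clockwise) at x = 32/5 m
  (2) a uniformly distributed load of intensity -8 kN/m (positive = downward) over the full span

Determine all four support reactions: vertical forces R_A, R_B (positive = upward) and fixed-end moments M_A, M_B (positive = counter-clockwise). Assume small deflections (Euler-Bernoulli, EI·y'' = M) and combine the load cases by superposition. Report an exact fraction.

R_A = -1591/25 kN, M_A = -12764/75 kN·m, R_B = -1609/25 kN, M_B = 12896/75 kN·m

Load 1 — applied couple M₀=4 kN·m at a=32/5 m (b=L-a=48/5):
  R_A = 6M₀ab/L³ = 6·4·(32/5)·(48/5)/16³ = 9/25 kN
  M_A = M₀b(2a-b)/L² = 4·(48/5)·(2·(32/5)-(48/5))/16² = 12/25 kN·m
  R_B = -6M₀ab/L³ = -6·4·(32/5)·(48/5)/16³ = -9/25 kN
  M_B = M₀a(2b-a)/L² = 4·(32/5)·(2·(48/5)-(32/5))/16² = 32/25 kN·m
Load 2 — uniform load w=-8 kN/m over full span:
  R_A = wL/2 = (-8)·16/2 = -64 kN
  M_A = wL²/12 = (-8)·16²/12 = -512/3 kN·m
  R_B = wL/2 = (-8)·16/2 = -64 kN
  M_B = -wL²/12 = -(-8)·16²/12 = 512/3 kN·m
Superposition: R_A = -1591/25 kN, M_A = -12764/75 kN·m, R_B = -1609/25 kN, M_B = 12896/75 kN·m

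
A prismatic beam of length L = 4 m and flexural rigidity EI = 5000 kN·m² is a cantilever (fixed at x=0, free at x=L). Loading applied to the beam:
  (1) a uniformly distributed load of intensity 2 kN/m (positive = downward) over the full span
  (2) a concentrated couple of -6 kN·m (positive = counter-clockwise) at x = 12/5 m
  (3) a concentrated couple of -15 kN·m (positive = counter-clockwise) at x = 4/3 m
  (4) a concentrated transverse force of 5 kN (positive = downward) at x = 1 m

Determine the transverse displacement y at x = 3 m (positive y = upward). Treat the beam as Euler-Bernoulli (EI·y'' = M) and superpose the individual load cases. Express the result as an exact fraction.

Load 1 — uniform load w=2 kN/m over full span:
  y_1 = -wx²(x²-4Lx+6L²)/(24EI) = -2·3²·(3²-4·4·3+6·4²)/(24·5000) = -171/20000 m
Load 2 — applied couple M₀=-6 kN·m at a=12/5 m (b=L-a=8/5):
  y_2 = M₀a(2x-a)/(2EI)  [x>a] = (-6)·(12/5)·(2·3-(12/5))/(2·5000) = -81/15625 m
Load 3 — applied couple M₀=-15 kN·m at a=4/3 m (b=L-a=8/3):
  y_3 = M₀a(2x-a)/(2EI)  [x>a] = (-15)·(4/3)·(2·3-(4/3))/(2·5000) = -7/750 m
Load 4 — point force P=5 kN at a=1 m (b=L-a=3):
  y_4 = -Pa²(3x-a)/(6EI)  [x>a] = -5·1²·(3·3-1)/(6·5000) = -1/750 m
Superposition: y = Σ y_i = -36601/1500000 m ≈ -0.024401 m

y(3) = -36601/1500000 m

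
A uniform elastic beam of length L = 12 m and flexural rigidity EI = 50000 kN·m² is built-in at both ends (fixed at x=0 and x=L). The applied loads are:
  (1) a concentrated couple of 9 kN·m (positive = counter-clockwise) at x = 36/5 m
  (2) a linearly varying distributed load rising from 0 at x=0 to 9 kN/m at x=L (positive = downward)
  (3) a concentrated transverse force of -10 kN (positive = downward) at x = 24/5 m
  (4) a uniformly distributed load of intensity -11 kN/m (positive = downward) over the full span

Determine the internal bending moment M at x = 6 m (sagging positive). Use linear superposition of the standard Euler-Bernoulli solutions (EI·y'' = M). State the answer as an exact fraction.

M(6) = -45 kN·m

Load 1 — applied couple M₀=9 kN·m at a=36/5 m (b=L-a=24/5):
  M_1 = R_Ax - M_A  [x≤a] with R_A=27/25, M_A=72/25 = (27/25)·6 - (72/25) = 18/5 kN·m
Load 2 — triangular load w₀=9 kN/m (0→w₀ over full span):
  M_2 = 3w₀Lx/20 - w₀L²/30 - w₀x³/(6L) = 3·9·12·6/20 - 9·12²/30 - 9·6³/(6·12) = 27 kN·m
Load 3 — point force P=-10 kN at a=24/5 m (b=L-a=36/5):
  M_3 = Pa²(a+3b)(L-x)/L³ - Pa²b/L²  [x>a] = (-10)·(24/5)²·((24/5)+3·(36/5))·(12-6)/12³ - (-10)·(24/5)²·(36/5)/12² = -48/5 kN·m
Load 4 — uniform load w=-11 kN/m over full span:
  M_4 = wLx/2 - wL²/12 - wx²/2 = (-11)·12·6/2 - (-11)·12²/12 - (-11)·6²/2 = -66 kN·m
Superposition: M = Σ M_i = -45 kN·m ≈ -45.000000 kN·m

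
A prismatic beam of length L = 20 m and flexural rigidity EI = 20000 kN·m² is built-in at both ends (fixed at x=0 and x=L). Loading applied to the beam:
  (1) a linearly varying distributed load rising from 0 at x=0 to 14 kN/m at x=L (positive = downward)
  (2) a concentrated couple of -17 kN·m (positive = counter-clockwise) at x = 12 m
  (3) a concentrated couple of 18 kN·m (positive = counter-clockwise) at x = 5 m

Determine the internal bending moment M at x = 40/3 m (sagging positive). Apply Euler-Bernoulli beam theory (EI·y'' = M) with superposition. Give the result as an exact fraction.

M(40/3) = 1648919/16200 kN·m

Load 1 — triangular load w₀=14 kN/m (0→w₀ over full span):
  M_1 = 3w₀Lx/20 - w₀L²/30 - w₀x³/(6L) = 3·14·20·(40/3)/20 - 14·20²/30 - 14·(40/3)³/(6·20) = 7840/81 kN·m
Load 2 — applied couple M₀=-17 kN·m at a=12 m (b=L-a=8):
  M_2 = R_Ax - M_A - M₀  [x>a] with R_A=-153/125, M_A=-136/25 = (-153/125)·(40/3) - (-136/25) - (-17) = 153/25 kN·m
Load 3 — applied couple M₀=18 kN·m at a=5 m (b=L-a=15):
  M_3 = R_Ax - M_A - M₀  [x>a] with R_A=81/80, M_A=-27/8 = (81/80)·(40/3) - (-27/8) - 18 = -9/8 kN·m
Superposition: M = Σ M_i = 1648919/16200 kN·m ≈ 101.785123 kN·m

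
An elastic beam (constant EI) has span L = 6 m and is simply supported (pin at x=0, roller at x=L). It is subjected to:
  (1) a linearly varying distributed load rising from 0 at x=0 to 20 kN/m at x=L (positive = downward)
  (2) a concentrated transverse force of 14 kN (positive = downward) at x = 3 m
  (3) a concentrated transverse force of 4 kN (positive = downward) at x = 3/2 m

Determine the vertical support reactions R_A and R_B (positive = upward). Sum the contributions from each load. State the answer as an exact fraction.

R_A = 30 kN, R_B = 48 kN

Load 1 — triangular load w₀=20 kN/m (0→w₀ over full span):
  R_A = w₀L/6 = 20·6/6 = 20 kN
  R_B = w₀L/3 = 20·6/3 = 40 kN
Load 2 — point force P=14 kN at a=3 m (b=L-a=3):
  R_A = Pb/L = 14·3/6 = 7 kN
  R_B = Pa/L = 14·3/6 = 7 kN
Load 3 — point force P=4 kN at a=3/2 m (b=L-a=9/2):
  R_A = Pb/L = 4·(9/2)/6 = 3 kN
  R_B = Pa/L = 4·(3/2)/6 = 1 kN
Superposition: R_A = 30 kN, R_B = 48 kN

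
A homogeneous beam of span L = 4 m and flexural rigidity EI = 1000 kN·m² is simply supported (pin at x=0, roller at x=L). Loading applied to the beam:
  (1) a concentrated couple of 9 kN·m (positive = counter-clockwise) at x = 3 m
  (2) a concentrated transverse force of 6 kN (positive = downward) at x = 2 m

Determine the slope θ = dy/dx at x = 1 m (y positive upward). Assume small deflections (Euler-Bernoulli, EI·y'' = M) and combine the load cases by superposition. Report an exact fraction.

θ(1) = -33/4000 rad

Load 1 — applied couple M₀=9 kN·m at a=3 m (b=L-a=1):
  θ_1 = (M₀x²/(2L)+C₁)/EI  [x≤a] with C₁=M₀(3b²-L²)/(6L)=-39/8 = (9·1²/(2·4)+(-39/8))/1000 = -3/800 rad
Load 2 — point force P=6 kN at a=2 m (b=L-a=2):
  θ_2 = -Pb(L²-b²-3x²)/(6LEI)  [x≤a] = -6·2·(4²-2²-3·1²)/(6·4·1000) = -9/2000 rad
Superposition: θ = Σ θ_i = -33/4000 rad ≈ -0.008250 rad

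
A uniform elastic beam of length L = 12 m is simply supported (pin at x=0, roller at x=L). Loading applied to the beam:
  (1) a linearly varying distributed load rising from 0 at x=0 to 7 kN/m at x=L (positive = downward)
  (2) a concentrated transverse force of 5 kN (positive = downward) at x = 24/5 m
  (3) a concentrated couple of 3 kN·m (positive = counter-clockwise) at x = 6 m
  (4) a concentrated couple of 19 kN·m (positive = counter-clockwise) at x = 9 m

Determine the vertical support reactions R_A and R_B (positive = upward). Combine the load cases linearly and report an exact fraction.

R_A = 113/6 kN, R_B = 169/6 kN

Load 1 — triangular load w₀=7 kN/m (0→w₀ over full span):
  R_A = w₀L/6 = 7·12/6 = 14 kN
  R_B = w₀L/3 = 7·12/3 = 28 kN
Load 2 — point force P=5 kN at a=24/5 m (b=L-a=36/5):
  R_A = Pb/L = 5·(36/5)/12 = 3 kN
  R_B = Pa/L = 5·(24/5)/12 = 2 kN
Load 3 — applied couple M₀=3 kN·m at a=6 m (b=L-a=6):
  R_A = M₀/L = 3/12 = 1/4 kN
  R_B = -M₀/L = -3/12 = -1/4 kN
Load 4 — applied couple M₀=19 kN·m at a=9 m (b=L-a=3):
  R_A = M₀/L = 19/12 kN
  R_B = -M₀/L = -19/12 kN
Superposition: R_A = 113/6 kN, R_B = 169/6 kN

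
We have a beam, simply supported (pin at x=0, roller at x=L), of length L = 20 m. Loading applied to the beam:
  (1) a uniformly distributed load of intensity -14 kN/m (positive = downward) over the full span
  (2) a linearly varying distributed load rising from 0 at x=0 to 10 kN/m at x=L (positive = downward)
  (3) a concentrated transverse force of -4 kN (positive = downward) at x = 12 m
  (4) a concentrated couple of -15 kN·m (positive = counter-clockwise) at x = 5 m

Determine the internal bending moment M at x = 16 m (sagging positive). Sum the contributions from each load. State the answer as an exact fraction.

M(16) = -1313/5 kN·m

Load 1 — uniform load w=-14 kN/m over full span:
  M_1 = wx(L-x)/2 = (-14)·16·(20-16)/2 = -448 kN·m
Load 2 — triangular load w₀=10 kN/m (0→w₀ over full span):
  M_2 = w₀Lx/6 - w₀x³/(6L) = 10·20·16/6 - 10·16³/(6·20) = 192 kN·m
Load 3 — point force P=-4 kN at a=12 m (b=L-a=8):
  M_3 = Pa(L-x)/L  [x>a] = (-4)·12·(20-16)/20 = -48/5 kN·m
Load 4 — applied couple M₀=-15 kN·m at a=5 m (b=L-a=15):
  M_4 = M₀x/L - M₀  [x>a] = (-15)·16/20 - (-15) = 3 kN·m
Superposition: M = Σ M_i = -1313/5 kN·m ≈ -262.600000 kN·m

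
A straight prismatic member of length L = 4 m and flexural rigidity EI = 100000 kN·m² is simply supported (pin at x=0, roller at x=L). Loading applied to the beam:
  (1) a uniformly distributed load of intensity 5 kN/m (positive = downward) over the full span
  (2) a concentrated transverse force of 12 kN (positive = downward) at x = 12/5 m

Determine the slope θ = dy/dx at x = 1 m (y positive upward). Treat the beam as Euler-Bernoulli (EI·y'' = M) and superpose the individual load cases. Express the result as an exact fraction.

Load 1 — uniform load w=5 kN/m over full span:
  θ_1 = -w(L³-6Lx²+4x³)/(24EI) = -5·(4³-6·4·1²+4·1³)/(24·100000) = -11/120000 rad
Load 2 — point force P=12 kN at a=12/5 m (b=L-a=8/5):
  θ_2 = -Pb(L²-b²-3x²)/(6LEI)  [x≤a] = -12·(8/5)·(4²-(8/5)²-3·1²)/(6·4·100000) = -261/3125000 rad
Superposition: θ = Σ θ_i = -13139/75000000 rad ≈ -0.000175 rad

θ(1) = -13139/75000000 rad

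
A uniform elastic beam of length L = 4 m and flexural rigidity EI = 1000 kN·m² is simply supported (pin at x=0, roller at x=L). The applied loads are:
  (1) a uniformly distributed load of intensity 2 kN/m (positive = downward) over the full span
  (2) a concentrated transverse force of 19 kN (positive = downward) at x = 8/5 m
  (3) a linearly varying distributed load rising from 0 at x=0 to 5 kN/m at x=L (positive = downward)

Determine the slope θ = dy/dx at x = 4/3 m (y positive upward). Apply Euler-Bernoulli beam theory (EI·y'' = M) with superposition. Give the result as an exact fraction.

Load 1 — uniform load w=2 kN/m over full span:
  θ_1 = -w(L³-6Lx²+4x³)/(24EI) = -2·(4³-6·4·(4/3)²+4·(4/3)³)/(24·1000) = -26/10125 rad
Load 2 — point force P=19 kN at a=8/5 m (b=L-a=12/5):
  θ_2 = -Pb(L²-b²-3x²)/(6LEI)  [x≤a] = -19·(12/5)·(4²-(12/5)²-3·(4/3)²)/(6·4·1000) = -437/46875 rad
Load 3 — triangular load w₀=5 kN/m (0→w₀ over full span):
  θ_3 = -w₀(7L⁴-30L²x²+15x⁴)/(360LEI) = -5·(7·4⁴-30·4²·(4/3)²+15·(4/3)⁴)/(360·4·1000) = -104/30375 rad
Superposition: θ = Σ θ_i = -58147/3796875 rad ≈ -0.015314 rad

θ(4/3) = -58147/3796875 rad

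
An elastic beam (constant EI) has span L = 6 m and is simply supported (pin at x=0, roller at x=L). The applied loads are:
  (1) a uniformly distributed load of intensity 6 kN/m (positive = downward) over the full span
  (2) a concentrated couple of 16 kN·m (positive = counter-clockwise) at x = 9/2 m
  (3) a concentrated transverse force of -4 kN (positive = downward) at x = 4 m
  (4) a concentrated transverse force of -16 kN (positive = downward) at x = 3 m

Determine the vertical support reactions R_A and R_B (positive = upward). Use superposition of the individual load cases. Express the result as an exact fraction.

R_A = 34/3 kN, R_B = 14/3 kN

Load 1 — uniform load w=6 kN/m over full span:
  R_A = wL/2 = 6·6/2 = 18 kN
  R_B = wL/2 = 6·6/2 = 18 kN
Load 2 — applied couple M₀=16 kN·m at a=9/2 m (b=L-a=3/2):
  R_A = M₀/L = 16/6 = 8/3 kN
  R_B = -M₀/L = -16/6 = -8/3 kN
Load 3 — point force P=-4 kN at a=4 m (b=L-a=2):
  R_A = Pb/L = (-4)·2/6 = -4/3 kN
  R_B = Pa/L = (-4)·4/6 = -8/3 kN
Load 4 — point force P=-16 kN at a=3 m (b=L-a=3):
  R_A = Pb/L = (-16)·3/6 = -8 kN
  R_B = Pa/L = (-16)·3/6 = -8 kN
Superposition: R_A = 34/3 kN, R_B = 14/3 kN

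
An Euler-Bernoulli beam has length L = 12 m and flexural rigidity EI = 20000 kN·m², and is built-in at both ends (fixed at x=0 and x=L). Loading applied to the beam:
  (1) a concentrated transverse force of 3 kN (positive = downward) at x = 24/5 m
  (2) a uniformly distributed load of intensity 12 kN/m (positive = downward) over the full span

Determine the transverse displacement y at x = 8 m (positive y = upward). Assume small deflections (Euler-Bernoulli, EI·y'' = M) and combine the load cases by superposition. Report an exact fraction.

Load 1 — point force P=3 kN at a=24/5 m (b=L-a=36/5):
  y_1 = -Pa²(L-x)²(3bL-(3b+a)(L-x))/(6L³EI)  [x>a] = -3·(24/5)²·(12-8)²·(3·(36/5)·12-(3·(36/5)+(24/5))·(12-8))/(6·12³·20000) = -64/78125 m
Load 2 — uniform load w=12 kN/m over full span:
  y_2 = -wx²(L-x)²/(24EI) = -12·8²·(12-8)²/(24·20000) = -16/625 m
Superposition: y = Σ y_i = -2064/78125 m ≈ -0.026419 m

y(8) = -2064/78125 m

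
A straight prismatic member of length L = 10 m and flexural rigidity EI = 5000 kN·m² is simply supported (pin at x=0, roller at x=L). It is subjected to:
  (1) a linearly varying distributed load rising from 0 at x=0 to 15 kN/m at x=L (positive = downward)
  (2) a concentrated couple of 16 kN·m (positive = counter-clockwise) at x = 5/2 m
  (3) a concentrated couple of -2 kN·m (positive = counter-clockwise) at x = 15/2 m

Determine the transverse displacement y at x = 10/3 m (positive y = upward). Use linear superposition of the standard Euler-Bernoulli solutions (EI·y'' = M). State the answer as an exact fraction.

y(10/3) = -29153/194400 m

Load 1 — triangular load w₀=15 kN/m (0→w₀ over full span):
  y_1 = -w₀x(7L⁴-10L²x²+3x⁴)/(360LEI) = -15·(10/3)·(7·10⁴-10·10²·(10/3)²+3·(10/3)⁴)/(360·10·5000) = -40/243 m
Load 2 — applied couple M₀=16 kN·m at a=5/2 m (b=L-a=15/2):
  y_2 = (M₀x³/(6L)-M₀(x-a)²/2+C₁x)/EI  [x>a] with C₁=M₀(3b²-L²)/(6L)=55/3 = (16·(10/3)³/(6·10)-16·((10/3)-(5/2))²/2+(55/3)·(10/3))/5000 = 53/4050 m
Load 3 — applied couple M₀=-2 kN·m at a=15/2 m (b=L-a=5/2):
  y_3 = (M₀x³/(6L)+C₁x)/EI  [x≤a] with C₁=M₀(3b²-L²)/(6L)=65/24 = ((-2)·(10/3)³/(6·10)+(65/24)·(10/3))/5000 = 101/64800 m
Superposition: y = Σ y_i = -29153/194400 m ≈ -0.149964 m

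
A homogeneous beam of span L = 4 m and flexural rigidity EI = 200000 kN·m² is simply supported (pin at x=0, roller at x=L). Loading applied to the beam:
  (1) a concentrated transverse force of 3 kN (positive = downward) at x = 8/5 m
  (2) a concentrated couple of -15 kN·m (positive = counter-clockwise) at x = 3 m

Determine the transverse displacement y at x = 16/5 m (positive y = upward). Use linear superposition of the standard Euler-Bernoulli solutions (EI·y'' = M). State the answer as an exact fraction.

y(16/5) = 943/50000000 m

Load 1 — point force P=3 kN at a=8/5 m (b=L-a=12/5):
  y_1 = -Pa(L-x)(2Lx-a²-x²)/(6LEI)  [x>a] = -3·(8/5)·(4-(16/5))·(2·4·(16/5)-(8/5)²-(16/5)²)/(6·4·200000) = -4/390625 m
Load 2 — applied couple M₀=-15 kN·m at a=3 m (b=L-a=1):
  y_2 = (M₀x³/(6L)-M₀(x-a)²/2+C₁x)/EI  [x>a] with C₁=M₀(3b²-L²)/(6L)=65/8 = ((-15)·(16/5)³/(6·4)-(-15)·((16/5)-3)²/2+(65/8)·(16/5))/200000 = 291/10000000 m
Superposition: y = Σ y_i = 943/50000000 m ≈ 0.000019 m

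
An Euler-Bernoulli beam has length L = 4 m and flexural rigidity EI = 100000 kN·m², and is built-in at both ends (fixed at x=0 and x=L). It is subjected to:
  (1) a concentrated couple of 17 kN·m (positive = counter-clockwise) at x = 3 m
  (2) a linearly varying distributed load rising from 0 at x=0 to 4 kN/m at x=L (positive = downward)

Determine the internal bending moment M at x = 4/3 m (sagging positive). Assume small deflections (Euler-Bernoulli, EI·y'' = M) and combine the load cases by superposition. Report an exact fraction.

Load 1 — applied couple M₀=17 kN·m at a=3 m (b=L-a=1):
  M_1 = R_Ax - M_A  [x≤a] with R_A=153/32, M_A=85/16 = (153/32)·(4/3) - (85/16) = 17/16 kN·m
Load 2 — triangular load w₀=4 kN/m (0→w₀ over full span):
  M_2 = 3w₀Lx/20 - w₀L²/30 - w₀x³/(6L) = 3·4·4·(4/3)/20 - 4·4²/30 - 4·(4/3)³/(6·4) = 272/405 kN·m
Superposition: M = Σ M_i = 11237/6480 kN·m ≈ 1.734105 kN·m

M(4/3) = 11237/6480 kN·m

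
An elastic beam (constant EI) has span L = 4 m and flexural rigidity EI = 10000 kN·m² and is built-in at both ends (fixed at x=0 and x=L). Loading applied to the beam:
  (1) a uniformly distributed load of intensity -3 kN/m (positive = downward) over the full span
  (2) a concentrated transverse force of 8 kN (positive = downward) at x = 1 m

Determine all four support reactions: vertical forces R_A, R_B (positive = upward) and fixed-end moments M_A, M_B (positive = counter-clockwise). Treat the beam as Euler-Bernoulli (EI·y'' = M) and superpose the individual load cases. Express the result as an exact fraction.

R_A = 3/4 kN, M_A = 1/2 kN·m, R_B = -19/4 kN, M_B = 5/2 kN·m

Load 1 — uniform load w=-3 kN/m over full span:
  R_A = wL/2 = (-3)·4/2 = -6 kN
  M_A = wL²/12 = (-3)·4²/12 = -4 kN·m
  R_B = wL/2 = (-3)·4/2 = -6 kN
  M_B = -wL²/12 = -(-3)·4²/12 = 4 kN·m
Load 2 — point force P=8 kN at a=1 m (b=L-a=3):
  R_A = Pb²(3a+b)/L³ = 8·3²·(3·1+3)/4³ = 27/4 kN
  M_A = Pab²/L² = 8·1·3²/4² = 9/2 kN·m
  R_B = Pa²(a+3b)/L³ = 8·1²·(1+3·3)/4³ = 5/4 kN
  M_B = -Pa²b/L² = -8·1²·3/4² = -3/2 kN·m
Superposition: R_A = 3/4 kN, M_A = 1/2 kN·m, R_B = -19/4 kN, M_B = 5/2 kN·m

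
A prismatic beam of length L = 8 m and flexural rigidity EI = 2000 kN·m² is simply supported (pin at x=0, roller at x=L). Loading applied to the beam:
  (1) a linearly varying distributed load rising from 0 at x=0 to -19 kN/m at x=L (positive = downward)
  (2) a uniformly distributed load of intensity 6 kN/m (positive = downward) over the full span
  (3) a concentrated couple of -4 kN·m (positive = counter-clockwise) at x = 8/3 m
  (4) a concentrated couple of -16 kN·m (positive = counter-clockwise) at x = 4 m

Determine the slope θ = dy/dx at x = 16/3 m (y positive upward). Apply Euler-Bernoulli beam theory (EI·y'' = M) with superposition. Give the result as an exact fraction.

θ(16/3) = -2236/151875 rad

Load 1 — triangular load w₀=-19 kN/m (0→w₀ over full span):
  θ_1 = -w₀(7L⁴-30L²x²+15x⁴)/(360LEI) = -(-19)·(7·8⁴-30·8²·(16/3)²+15·(16/3)⁴)/(360·8·2000) = -6916/151875 rad
Load 2 — uniform load w=6 kN/m over full span:
  θ_2 = -w(L³-6Lx²+4x³)/(24EI) = -6·(8³-6·8·(16/3)²+4·(16/3)³)/(24·2000) = 104/3375 rad
Load 3 — applied couple M₀=-4 kN·m at a=8/3 m (b=L-a=16/3):
  θ_3 = (M₀x²/(2L)-M₀(x-a)+C₁)/EI  [x>a] with C₁=M₀(3b²-L²)/(6L)=-16/9 = ((-4)·(16/3)²/(2·8)-(-4)·((16/3)-(8/3))+(-16/9))/2000 = 1/1125 rad
Load 4 — applied couple M₀=-16 kN·m at a=4 m (b=L-a=4):
  θ_4 = (M₀x²/(2L)-M₀(x-a)+C₁)/EI  [x>a] with C₁=M₀(3b²-L²)/(6L)=16/3 = ((-16)·(16/3)²/(2·8)-(-16)·((16/3)-4)+(16/3))/2000 = -1/1125 rad
Superposition: θ = Σ θ_i = -2236/151875 rad ≈ -0.014723 rad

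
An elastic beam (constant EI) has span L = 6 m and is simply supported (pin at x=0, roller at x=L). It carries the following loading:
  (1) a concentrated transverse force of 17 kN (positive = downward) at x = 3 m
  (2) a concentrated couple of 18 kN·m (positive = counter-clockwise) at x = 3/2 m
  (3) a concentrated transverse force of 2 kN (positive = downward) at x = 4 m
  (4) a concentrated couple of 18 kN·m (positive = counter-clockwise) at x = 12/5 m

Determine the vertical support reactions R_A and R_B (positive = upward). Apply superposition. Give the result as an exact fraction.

Load 1 — point force P=17 kN at a=3 m (b=L-a=3):
  R_A = Pb/L = 17·3/6 = 17/2 kN
  R_B = Pa/L = 17·3/6 = 17/2 kN
Load 2 — applied couple M₀=18 kN·m at a=3/2 m (b=L-a=9/2):
  R_A = M₀/L = 18/6 = 3 kN
  R_B = -M₀/L = -18/6 = -3 kN
Load 3 — point force P=2 kN at a=4 m (b=L-a=2):
  R_A = Pb/L = 2·2/6 = 2/3 kN
  R_B = Pa/L = 2·4/6 = 4/3 kN
Load 4 — applied couple M₀=18 kN·m at a=12/5 m (b=L-a=18/5):
  R_A = M₀/L = 18/6 = 3 kN
  R_B = -M₀/L = -18/6 = -3 kN
Superposition: R_A = 91/6 kN, R_B = 23/6 kN

R_A = 91/6 kN, R_B = 23/6 kN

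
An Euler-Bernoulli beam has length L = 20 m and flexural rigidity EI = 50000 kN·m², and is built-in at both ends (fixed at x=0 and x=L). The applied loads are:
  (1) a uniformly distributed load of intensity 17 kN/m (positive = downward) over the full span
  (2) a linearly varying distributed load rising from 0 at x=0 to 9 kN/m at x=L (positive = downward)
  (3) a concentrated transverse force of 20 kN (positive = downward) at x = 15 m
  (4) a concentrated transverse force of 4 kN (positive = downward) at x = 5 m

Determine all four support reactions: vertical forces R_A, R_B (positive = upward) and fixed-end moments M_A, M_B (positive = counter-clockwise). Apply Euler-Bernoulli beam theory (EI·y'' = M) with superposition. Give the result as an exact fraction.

R_A = 407/2 kN, M_A = 2150/3 kN·m, R_B = 501/2 kN, M_B = -2420/3 kN·m

Load 1 — uniform load w=17 kN/m over full span:
  R_A = wL/2 = 17·20/2 = 170 kN
  M_A = wL²/12 = 17·20²/12 = 1700/3 kN·m
  R_B = wL/2 = 17·20/2 = 170 kN
  M_B = -wL²/12 = -17·20²/12 = -1700/3 kN·m
Load 2 — triangular load w₀=9 kN/m (0→w₀ over full span):
  R_A = 3w₀L/20 = 3·9·20/20 = 27 kN
  M_A = w₀L²/30 = 9·20²/30 = 120 kN·m
  R_B = 7w₀L/20 = 7·9·20/20 = 63 kN
  M_B = -w₀L²/20 = -9·20²/20 = -180 kN·m
Load 3 — point force P=20 kN at a=15 m (b=L-a=5):
  R_A = Pb²(3a+b)/L³ = 20·5²·(3·15+5)/20³ = 25/8 kN
  M_A = Pab²/L² = 20·15·5²/20² = 75/4 kN·m
  R_B = Pa²(a+3b)/L³ = 20·15²·(15+3·5)/20³ = 135/8 kN
  M_B = -Pa²b/L² = -20·15²·5/20² = -225/4 kN·m
Load 4 — point force P=4 kN at a=5 m (b=L-a=15):
  R_A = Pb²(3a+b)/L³ = 4·15²·(3·5+15)/20³ = 27/8 kN
  M_A = Pab²/L² = 4·5·15²/20² = 45/4 kN·m
  R_B = Pa²(a+3b)/L³ = 4·5²·(5+3·15)/20³ = 5/8 kN
  M_B = -Pa²b/L² = -4·5²·15/20² = -15/4 kN·m
Superposition: R_A = 407/2 kN, M_A = 2150/3 kN·m, R_B = 501/2 kN, M_B = -2420/3 kN·m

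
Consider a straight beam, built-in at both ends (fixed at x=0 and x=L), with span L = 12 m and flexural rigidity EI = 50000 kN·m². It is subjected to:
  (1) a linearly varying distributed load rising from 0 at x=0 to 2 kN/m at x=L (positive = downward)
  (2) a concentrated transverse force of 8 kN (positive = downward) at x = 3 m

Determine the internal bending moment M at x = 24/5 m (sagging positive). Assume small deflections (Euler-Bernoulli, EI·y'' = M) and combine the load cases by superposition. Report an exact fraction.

Load 1 — triangular load w₀=2 kN/m (0→w₀ over full span):
  M_1 = 3w₀Lx/20 - w₀L²/30 - w₀x³/(6L) = 3·2·12·(24/5)/20 - 2·12²/30 - 2·(24/5)³/(6·12) = 576/125 kN·m
Load 2 — point force P=8 kN at a=3 m (b=L-a=9):
  M_2 = Pa²(a+3b)(L-x)/L³ - Pa²b/L²  [x>a] = 8·3²·(3+3·9)·(12-(24/5))/12³ - 8·3²·9/12² = 9/2 kN·m
Superposition: M = Σ M_i = 2277/250 kN·m ≈ 9.108000 kN·m

M(24/5) = 2277/250 kN·m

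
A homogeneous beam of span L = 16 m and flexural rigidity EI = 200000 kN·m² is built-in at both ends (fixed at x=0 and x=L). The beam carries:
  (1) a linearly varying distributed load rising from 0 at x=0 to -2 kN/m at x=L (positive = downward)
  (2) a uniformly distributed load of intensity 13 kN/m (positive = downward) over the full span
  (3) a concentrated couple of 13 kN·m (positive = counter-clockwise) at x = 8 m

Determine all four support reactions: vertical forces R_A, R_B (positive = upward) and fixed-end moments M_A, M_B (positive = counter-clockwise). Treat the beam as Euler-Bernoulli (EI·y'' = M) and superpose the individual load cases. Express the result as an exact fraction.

R_A = 16067/160 kN, M_A = 15811/60 kN·m, R_B = 14653/160 kN, M_B = -14909/60 kN·m

Load 1 — triangular load w₀=-2 kN/m (0→w₀ over full span):
  R_A = 3w₀L/20 = 3·(-2)·16/20 = -24/5 kN
  M_A = w₀L²/30 = (-2)·16²/30 = -256/15 kN·m
  R_B = 7w₀L/20 = 7·(-2)·16/20 = -56/5 kN
  M_B = -w₀L²/20 = -(-2)·16²/20 = 128/5 kN·m
Load 2 — uniform load w=13 kN/m over full span:
  R_A = wL/2 = 13·16/2 = 104 kN
  M_A = wL²/12 = 13·16²/12 = 832/3 kN·m
  R_B = wL/2 = 13·16/2 = 104 kN
  M_B = -wL²/12 = -13·16²/12 = -832/3 kN·m
Load 3 — applied couple M₀=13 kN·m at a=8 m (b=L-a=8):
  R_A = 6M₀ab/L³ = 6·13·8·8/16³ = 39/32 kN
  M_A = M₀b(2a-b)/L² = 13·8·(2·8-8)/16² = 13/4 kN·m
  R_B = -6M₀ab/L³ = -6·13·8·8/16³ = -39/32 kN
  M_B = M₀a(2b-a)/L² = 13·8·(2·8-8)/16² = 13/4 kN·m
Superposition: R_A = 16067/160 kN, M_A = 15811/60 kN·m, R_B = 14653/160 kN, M_B = -14909/60 kN·m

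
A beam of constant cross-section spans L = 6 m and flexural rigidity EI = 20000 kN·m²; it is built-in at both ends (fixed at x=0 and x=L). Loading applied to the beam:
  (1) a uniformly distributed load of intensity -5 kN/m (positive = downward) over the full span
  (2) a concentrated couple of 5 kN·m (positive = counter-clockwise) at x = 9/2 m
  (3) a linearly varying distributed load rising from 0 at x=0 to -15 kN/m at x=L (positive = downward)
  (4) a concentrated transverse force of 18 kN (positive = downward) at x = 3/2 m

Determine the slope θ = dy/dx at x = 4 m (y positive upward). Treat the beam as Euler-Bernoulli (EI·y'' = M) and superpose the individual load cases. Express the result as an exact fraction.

Load 1 — uniform load w=-5 kN/m over full span:
  θ_1 = -wx(L-x)(L-2x)/(12EI) = -(-5)·4·(6-4)·(6-2·4)/(12·20000) = -1/3000 rad
Load 2 — applied couple M₀=5 kN·m at a=9/2 m (b=L-a=3/2):
  θ_2 = (R_Ax²/2 - M_Ax)/EI  [x≤a] with R_A=15/16, M_A=25/16 = ((15/16)·4²/2 - (25/16)·4)/20000 = 1/16000 rad
Load 3 — triangular load w₀=-15 kN/m (0→w₀ over full span):
  θ_3 = -w₀(2x(L-x)(L-2x)(x+2L)+x²(L-x)²)/(120LEI) = -(-15)·(2·4·(6-4)·(6-2·4)·(4+2·6)+4²·(6-4)²)/(120·6·20000) = -7/15000 rad
Load 4 — point force P=18 kN at a=3/2 m (b=L-a=9/2):
  θ_4 = Pa²(L-x)(2bL-(3b+a)(L-x))/(2L³EI)  [x>a] = 18·(3/2)²·(6-4)·(2·(9/2)·6-(3·(9/2)+(3/2))·(6-4))/(2·6³·20000) = 9/40000 rad
Superposition: θ = Σ θ_i = -41/80000 rad ≈ -0.000513 rad

θ(4) = -41/80000 rad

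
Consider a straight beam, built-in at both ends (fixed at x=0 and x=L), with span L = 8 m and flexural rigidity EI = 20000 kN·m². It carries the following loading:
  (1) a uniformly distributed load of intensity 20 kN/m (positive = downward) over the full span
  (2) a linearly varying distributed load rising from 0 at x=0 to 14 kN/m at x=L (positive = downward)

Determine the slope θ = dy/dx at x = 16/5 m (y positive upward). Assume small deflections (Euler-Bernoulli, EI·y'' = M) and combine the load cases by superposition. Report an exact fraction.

Load 1 — uniform load w=20 kN/m over full span:
  θ_1 = -wx(L-x)(L-2x)/(12EI) = -20·(16/5)·(8-(16/5))·(8-2·(16/5))/(12·20000) = -32/15625 rad
Load 2 — triangular load w₀=14 kN/m (0→w₀ over full span):
  θ_2 = -w₀(2x(L-x)(L-2x)(x+2L)+x²(L-x)²)/(120LEI) = -14·(2·(16/5)·(8-(16/5))·(8-2·(16/5))·((16/5)+2·8)+(16/5)²·(8-(16/5))²)/(120·8·20000) = -336/390625 rad
Superposition: θ = Σ θ_i = -1136/390625 rad ≈ -0.002908 rad

θ(16/5) = -1136/390625 rad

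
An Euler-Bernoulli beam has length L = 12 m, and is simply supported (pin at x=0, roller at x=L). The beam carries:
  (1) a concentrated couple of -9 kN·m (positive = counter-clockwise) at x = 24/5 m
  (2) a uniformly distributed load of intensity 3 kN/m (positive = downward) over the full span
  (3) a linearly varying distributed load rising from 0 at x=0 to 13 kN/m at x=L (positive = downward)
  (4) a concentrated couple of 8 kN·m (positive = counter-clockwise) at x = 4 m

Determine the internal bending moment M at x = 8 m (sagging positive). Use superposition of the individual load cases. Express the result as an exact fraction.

Load 1 — applied couple M₀=-9 kN·m at a=24/5 m (b=L-a=36/5):
  M_1 = M₀x/L - M₀  [x>a] = (-9)·8/12 - (-9) = 3 kN·m
Load 2 — uniform load w=3 kN/m over full span:
  M_2 = wx(L-x)/2 = 3·8·(12-8)/2 = 48 kN·m
Load 3 — triangular load w₀=13 kN/m (0→w₀ over full span):
  M_3 = w₀Lx/6 - w₀x³/(6L) = 13·12·8/6 - 13·8³/(6·12) = 1040/9 kN·m
Load 4 — applied couple M₀=8 kN·m at a=4 m (b=L-a=8):
  M_4 = M₀x/L - M₀  [x>a] = 8·8/12 - 8 = -8/3 kN·m
Superposition: M = Σ M_i = 1475/9 kN·m ≈ 163.888889 kN·m

M(8) = 1475/9 kN·m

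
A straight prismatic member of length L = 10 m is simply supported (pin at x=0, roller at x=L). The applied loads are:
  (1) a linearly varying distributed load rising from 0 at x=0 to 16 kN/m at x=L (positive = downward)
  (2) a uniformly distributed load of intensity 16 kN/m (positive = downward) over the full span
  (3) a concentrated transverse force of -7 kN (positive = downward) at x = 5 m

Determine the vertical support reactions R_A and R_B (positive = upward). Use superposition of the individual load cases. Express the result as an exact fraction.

Load 1 — triangular load w₀=16 kN/m (0→w₀ over full span):
  R_A = w₀L/6 = 16·10/6 = 80/3 kN
  R_B = w₀L/3 = 16·10/3 = 160/3 kN
Load 2 — uniform load w=16 kN/m over full span:
  R_A = wL/2 = 16·10/2 = 80 kN
  R_B = wL/2 = 16·10/2 = 80 kN
Load 3 — point force P=-7 kN at a=5 m (b=L-a=5):
  R_A = Pb/L = (-7)·5/10 = -7/2 kN
  R_B = Pa/L = (-7)·5/10 = -7/2 kN
Superposition: R_A = 619/6 kN, R_B = 779/6 kN

R_A = 619/6 kN, R_B = 779/6 kN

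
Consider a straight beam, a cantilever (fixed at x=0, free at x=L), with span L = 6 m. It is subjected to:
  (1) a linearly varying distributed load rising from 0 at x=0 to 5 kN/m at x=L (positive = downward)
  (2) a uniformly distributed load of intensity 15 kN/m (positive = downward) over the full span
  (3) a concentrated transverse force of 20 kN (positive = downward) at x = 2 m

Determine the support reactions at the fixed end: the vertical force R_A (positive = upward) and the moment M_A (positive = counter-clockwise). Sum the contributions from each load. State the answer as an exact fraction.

Load 1 — triangular load w₀=5 kN/m (0→w₀ over full span):
  R_A = w₀L/2 = 5·6/2 = 15 kN
  M_A = w₀L²/3 = 5·6²/3 = 60 kN·m
Load 2 — uniform load w=15 kN/m over full span:
  R_A = wL = 15·6 = 90 kN
  M_A = wL²/2 = 15·6²/2 = 270 kN·m
Load 3 — point force P=20 kN at a=2 m (b=L-a=4):
  R_A = P = 20 kN
  M_A = Pa = 20·2 = 40 kN·m
Superposition: R_A = 125 kN, M_A = 370 kN·m

R_A = 125 kN, M_A = 370 kN·m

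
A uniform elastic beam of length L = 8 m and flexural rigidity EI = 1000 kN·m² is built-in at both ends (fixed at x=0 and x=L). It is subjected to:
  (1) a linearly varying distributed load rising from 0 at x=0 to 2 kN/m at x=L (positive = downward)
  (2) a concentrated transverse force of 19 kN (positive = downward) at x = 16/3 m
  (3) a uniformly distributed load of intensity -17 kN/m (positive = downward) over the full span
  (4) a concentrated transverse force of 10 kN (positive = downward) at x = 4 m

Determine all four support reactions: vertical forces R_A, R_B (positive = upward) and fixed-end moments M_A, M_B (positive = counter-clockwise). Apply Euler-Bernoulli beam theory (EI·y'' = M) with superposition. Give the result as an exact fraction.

R_A = -7516/135 kN, M_A = -8794/135 kN·m, R_B = -5849/135 kN, M_B = 6986/135 kN·m

Load 1 — triangular load w₀=2 kN/m (0→w₀ over full span):
  R_A = 3w₀L/20 = 3·2·8/20 = 12/5 kN
  M_A = w₀L²/30 = 2·8²/30 = 64/15 kN·m
  R_B = 7w₀L/20 = 7·2·8/20 = 28/5 kN
  M_B = -w₀L²/20 = -2·8²/20 = -32/5 kN·m
Load 2 — point force P=19 kN at a=16/3 m (b=L-a=8/3):
  R_A = Pb²(3a+b)/L³ = 19·(8/3)²·(3·(16/3)+(8/3))/8³ = 133/27 kN
  M_A = Pab²/L² = 19·(16/3)·(8/3)²/8² = 304/27 kN·m
  R_B = Pa²(a+3b)/L³ = 19·(16/3)²·((16/3)+3·(8/3))/8³ = 380/27 kN
  M_B = -Pa²b/L² = -19·(16/3)²·(8/3)/8² = -608/27 kN·m
Load 3 — uniform load w=-17 kN/m over full span:
  R_A = wL/2 = (-17)·8/2 = -68 kN
  M_A = wL²/12 = (-17)·8²/12 = -272/3 kN·m
  R_B = wL/2 = (-17)·8/2 = -68 kN
  M_B = -wL²/12 = -(-17)·8²/12 = 272/3 kN·m
Load 4 — point force P=10 kN at a=4 m (b=L-a=4):
  R_A = Pb²(3a+b)/L³ = 10·4²·(3·4+4)/8³ = 5 kN
  M_A = Pab²/L² = 10·4·4²/8² = 10 kN·m
  R_B = Pa²(a+3b)/L³ = 10·4²·(4+3·4)/8³ = 5 kN
  M_B = -Pa²b/L² = -10·4²·4/8² = -10 kN·m
Superposition: R_A = -7516/135 kN, M_A = -8794/135 kN·m, R_B = -5849/135 kN, M_B = 6986/135 kN·m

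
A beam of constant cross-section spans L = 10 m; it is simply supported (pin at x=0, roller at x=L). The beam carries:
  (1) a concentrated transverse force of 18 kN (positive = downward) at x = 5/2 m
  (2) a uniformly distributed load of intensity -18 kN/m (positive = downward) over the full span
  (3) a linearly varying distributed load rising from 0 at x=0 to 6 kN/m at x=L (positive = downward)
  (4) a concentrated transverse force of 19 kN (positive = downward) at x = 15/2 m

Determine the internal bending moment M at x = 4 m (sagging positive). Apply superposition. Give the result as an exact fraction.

M(4) = -682/5 kN·m

Load 1 — point force P=18 kN at a=5/2 m (b=L-a=15/2):
  M_1 = Pa(L-x)/L  [x>a] = 18·(5/2)·(10-4)/10 = 27 kN·m
Load 2 — uniform load w=-18 kN/m over full span:
  M_2 = wx(L-x)/2 = (-18)·4·(10-4)/2 = -216 kN·m
Load 3 — triangular load w₀=6 kN/m (0→w₀ over full span):
  M_3 = w₀Lx/6 - w₀x³/(6L) = 6·10·4/6 - 6·4³/(6·10) = 168/5 kN·m
Load 4 — point force P=19 kN at a=15/2 m (b=L-a=5/2):
  M_4 = Pbx/L  [x≤a] = 19·(5/2)·4/10 = 19 kN·m
Superposition: M = Σ M_i = -682/5 kN·m ≈ -136.400000 kN·m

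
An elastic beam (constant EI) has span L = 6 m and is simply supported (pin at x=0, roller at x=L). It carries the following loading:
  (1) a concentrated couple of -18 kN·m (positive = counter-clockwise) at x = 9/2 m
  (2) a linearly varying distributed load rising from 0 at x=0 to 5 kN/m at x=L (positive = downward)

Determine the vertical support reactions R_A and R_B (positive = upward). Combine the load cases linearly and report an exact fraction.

R_A = 2 kN, R_B = 13 kN

Load 1 — applied couple M₀=-18 kN·m at a=9/2 m (b=L-a=3/2):
  R_A = M₀/L = (-18)/6 = -3 kN
  R_B = -M₀/L = -(-18)/6 = 3 kN
Load 2 — triangular load w₀=5 kN/m (0→w₀ over full span):
  R_A = w₀L/6 = 5·6/6 = 5 kN
  R_B = w₀L/3 = 5·6/3 = 10 kN
Superposition: R_A = 2 kN, R_B = 13 kN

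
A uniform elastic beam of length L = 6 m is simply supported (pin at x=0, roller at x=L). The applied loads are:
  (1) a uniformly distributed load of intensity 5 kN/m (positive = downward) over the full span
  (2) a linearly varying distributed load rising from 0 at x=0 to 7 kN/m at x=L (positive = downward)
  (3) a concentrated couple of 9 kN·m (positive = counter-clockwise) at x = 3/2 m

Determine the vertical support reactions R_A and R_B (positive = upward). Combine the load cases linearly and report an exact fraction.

R_A = 47/2 kN, R_B = 55/2 kN

Load 1 — uniform load w=5 kN/m over full span:
  R_A = wL/2 = 5·6/2 = 15 kN
  R_B = wL/2 = 5·6/2 = 15 kN
Load 2 — triangular load w₀=7 kN/m (0→w₀ over full span):
  R_A = w₀L/6 = 7·6/6 = 7 kN
  R_B = w₀L/3 = 7·6/3 = 14 kN
Load 3 — applied couple M₀=9 kN·m at a=3/2 m (b=L-a=9/2):
  R_A = M₀/L = 9/6 = 3/2 kN
  R_B = -M₀/L = -9/6 = -3/2 kN
Superposition: R_A = 47/2 kN, R_B = 55/2 kN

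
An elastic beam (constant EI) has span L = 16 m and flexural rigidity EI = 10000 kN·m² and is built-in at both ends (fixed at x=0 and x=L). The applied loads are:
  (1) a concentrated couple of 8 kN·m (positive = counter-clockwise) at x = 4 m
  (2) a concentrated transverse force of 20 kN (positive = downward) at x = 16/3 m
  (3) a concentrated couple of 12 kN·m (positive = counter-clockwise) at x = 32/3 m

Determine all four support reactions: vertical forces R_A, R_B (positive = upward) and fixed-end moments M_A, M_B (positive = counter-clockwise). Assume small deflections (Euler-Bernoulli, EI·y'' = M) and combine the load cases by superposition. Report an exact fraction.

R_A = 7075/432 kN, M_A = 2695/54 kN·m, R_B = 1565/432 kN, M_B = -1145/54 kN·m

Load 1 — applied couple M₀=8 kN·m at a=4 m (b=L-a=12):
  R_A = 6M₀ab/L³ = 6·8·4·12/16³ = 9/16 kN
  M_A = M₀b(2a-b)/L² = 8·12·(2·4-12)/16² = -3/2 kN·m
  R_B = -6M₀ab/L³ = -6·8·4·12/16³ = -9/16 kN
  M_B = M₀a(2b-a)/L² = 8·4·(2·12-4)/16² = 5/2 kN·m
Load 2 — point force P=20 kN at a=16/3 m (b=L-a=32/3):
  R_A = Pb²(3a+b)/L³ = 20·(32/3)²·(3·(16/3)+(32/3))/16³ = 400/27 kN
  M_A = Pab²/L² = 20·(16/3)·(32/3)²/16² = 1280/27 kN·m
  R_B = Pa²(a+3b)/L³ = 20·(16/3)²·((16/3)+3·(32/3))/16³ = 140/27 kN
  M_B = -Pa²b/L² = -20·(16/3)²·(32/3)/16² = -640/27 kN·m
Load 3 — applied couple M₀=12 kN·m at a=32/3 m (b=L-a=16/3):
  R_A = 6M₀ab/L³ = 6·12·(32/3)·(16/3)/16³ = 1 kN
  M_A = M₀b(2a-b)/L² = 12·(16/3)·(2·(32/3)-(16/3))/16² = 4 kN·m
  R_B = -6M₀ab/L³ = -6·12·(32/3)·(16/3)/16³ = -1 kN
  M_B = M₀a(2b-a)/L² = 12·(32/3)·(2·(16/3)-(32/3))/16² = 0 kN·m
Superposition: R_A = 7075/432 kN, M_A = 2695/54 kN·m, R_B = 1565/432 kN, M_B = -1145/54 kN·m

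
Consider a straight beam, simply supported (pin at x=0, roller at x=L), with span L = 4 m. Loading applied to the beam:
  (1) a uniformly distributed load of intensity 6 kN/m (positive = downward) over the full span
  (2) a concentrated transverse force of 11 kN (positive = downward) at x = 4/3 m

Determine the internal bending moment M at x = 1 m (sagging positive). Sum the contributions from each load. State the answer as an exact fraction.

M(1) = 49/3 kN·m

Load 1 — uniform load w=6 kN/m over full span:
  M_1 = wx(L-x)/2 = 6·1·(4-1)/2 = 9 kN·m
Load 2 — point force P=11 kN at a=4/3 m (b=L-a=8/3):
  M_2 = Pbx/L  [x≤a] = 11·(8/3)·1/4 = 22/3 kN·m
Superposition: M = Σ M_i = 49/3 kN·m ≈ 16.333333 kN·m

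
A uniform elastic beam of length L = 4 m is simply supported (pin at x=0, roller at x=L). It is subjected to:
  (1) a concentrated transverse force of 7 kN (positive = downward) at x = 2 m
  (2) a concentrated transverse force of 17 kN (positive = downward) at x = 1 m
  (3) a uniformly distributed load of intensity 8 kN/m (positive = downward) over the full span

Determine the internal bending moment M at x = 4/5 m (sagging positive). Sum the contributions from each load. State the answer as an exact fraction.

Load 1 — point force P=7 kN at a=2 m (b=L-a=2):
  M_1 = Pbx/L  [x≤a] = 7·2·(4/5)/4 = 14/5 kN·m
Load 2 — point force P=17 kN at a=1 m (b=L-a=3):
  M_2 = Pbx/L  [x≤a] = 17·3·(4/5)/4 = 51/5 kN·m
Load 3 — uniform load w=8 kN/m over full span:
  M_3 = wx(L-x)/2 = 8·(4/5)·(4-(4/5))/2 = 256/25 kN·m
Superposition: M = Σ M_i = 581/25 kN·m ≈ 23.240000 kN·m

M(4/5) = 581/25 kN·m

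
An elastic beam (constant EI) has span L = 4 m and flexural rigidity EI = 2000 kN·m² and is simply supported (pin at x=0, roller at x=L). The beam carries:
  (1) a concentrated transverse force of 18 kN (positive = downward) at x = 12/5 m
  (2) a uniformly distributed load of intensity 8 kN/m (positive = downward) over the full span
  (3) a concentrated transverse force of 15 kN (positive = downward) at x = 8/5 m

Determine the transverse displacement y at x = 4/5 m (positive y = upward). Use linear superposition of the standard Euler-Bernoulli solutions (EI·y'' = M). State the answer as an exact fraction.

Load 1 — point force P=18 kN at a=12/5 m (b=L-a=8/5):
  y_1 = -Pbx(L²-b²-x²)/(6LEI)  [x≤a] = -18·(8/5)·(4/5)·(4²-(8/5)²-(4/5)²)/(6·4·2000) = -96/15625 m
Load 2 — uniform load w=8 kN/m over full span:
  y_2 = -wx(L³-2Lx²+x³)/(24EI) = -8·(4/5)·(4³-2·4·(4/5)²+(4/5)³)/(24·2000) = -1856/234375 m
Load 3 — point force P=15 kN at a=8/5 m (b=L-a=12/5):
  y_3 = -Pbx(L²-b²-x²)/(6LEI)  [x≤a] = -15·(12/5)·(4/5)·(4²-(12/5)²-(4/5)²)/(6·4·2000) = -18/3125 m
Superposition: y = Σ y_i = -4646/234375 m ≈ -0.019823 m

y(4/5) = -4646/234375 m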